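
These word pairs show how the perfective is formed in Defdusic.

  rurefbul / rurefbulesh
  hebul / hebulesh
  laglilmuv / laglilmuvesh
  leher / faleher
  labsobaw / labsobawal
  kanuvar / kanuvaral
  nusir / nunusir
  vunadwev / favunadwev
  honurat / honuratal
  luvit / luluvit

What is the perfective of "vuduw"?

nusir and leher both end in -r yet inflect differently (nunusir, faleher), so the final letter is not what conditions the rule; the last vowel is.
"vuduw" has last vowel 'u'. The stems whose last vowel is 'u' (laglilmuv → laglilmuvesh, hebul → hebulesh, rurefbul → rurefbulesh) add -esh.
So vuduw → vuduwesh.

vuduwesh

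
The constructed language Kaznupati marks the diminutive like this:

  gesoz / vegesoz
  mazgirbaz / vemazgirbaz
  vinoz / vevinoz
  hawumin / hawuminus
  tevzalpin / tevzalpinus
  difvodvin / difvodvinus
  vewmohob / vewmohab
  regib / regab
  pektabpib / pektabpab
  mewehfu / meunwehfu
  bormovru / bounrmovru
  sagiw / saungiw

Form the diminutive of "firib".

gesoz and vewmohob both have last vowel 'o' yet inflect differently (vegesoz, vewmohab), so the last vowel is not what conditions the rule; the final letter is.
"firib" ends in -b. The stems ending in -b (vewmohob → vewmohab, regib → regab, pektabpib → pektabpab) change the last vowel to 'a'.
So firib → firab.

firab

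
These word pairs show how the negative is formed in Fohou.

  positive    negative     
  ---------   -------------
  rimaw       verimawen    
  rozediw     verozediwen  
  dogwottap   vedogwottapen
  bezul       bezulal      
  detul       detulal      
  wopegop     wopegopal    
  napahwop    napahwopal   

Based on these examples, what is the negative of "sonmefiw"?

vesonmefiwen

"sonmefiw" has last vowel 'i'. The one such stem in the data (rozediw → verozediwen) adds ve- … -en around the stem, so the same rule applies.
The other pattern: stems whose last vowel is 'o' or 'u' add -al.
So sonmefiw → vesonmefiwen.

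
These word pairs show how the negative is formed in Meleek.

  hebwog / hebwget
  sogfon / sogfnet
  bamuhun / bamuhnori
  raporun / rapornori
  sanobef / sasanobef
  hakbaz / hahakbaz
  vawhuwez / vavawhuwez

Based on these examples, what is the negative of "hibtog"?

sogfon and bamuhun both end in -n yet inflect differently (sogfnet, bamuhnori), so the final letter is not what conditions the rule; the last vowel is.
"hibtog" has last vowel 'o'. The stems whose last vowel is 'o' (hebwog → hebwget, sogfon → sogfnet) delete the last vowel and add -et.
So hibtog → hibtget.

hibtget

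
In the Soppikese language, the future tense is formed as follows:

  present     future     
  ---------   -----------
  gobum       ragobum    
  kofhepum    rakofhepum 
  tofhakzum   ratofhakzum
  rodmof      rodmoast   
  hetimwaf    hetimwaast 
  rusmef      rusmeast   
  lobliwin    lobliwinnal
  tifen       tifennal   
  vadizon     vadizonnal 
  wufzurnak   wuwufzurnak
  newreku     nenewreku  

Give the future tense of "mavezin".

"mavezin" ends in -n. The stems ending in -n (lobliwin → lobliwinnal, tifen → tifennal, vadizon → vadizonnal) double the final consonant and add -al.
So mavezin → mavezinnal.

mavezinnal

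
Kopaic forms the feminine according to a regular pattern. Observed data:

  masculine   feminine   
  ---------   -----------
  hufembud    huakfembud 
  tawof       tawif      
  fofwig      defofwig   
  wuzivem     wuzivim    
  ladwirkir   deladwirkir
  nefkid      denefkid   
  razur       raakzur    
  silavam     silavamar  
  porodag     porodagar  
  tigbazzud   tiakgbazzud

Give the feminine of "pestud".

wuzivem and silavam both end in -m yet inflect differently (wuzivim, silavamar), so the final letter is not what conditions the rule; the last vowel is.
"pestud" has last vowel 'u'. The stems whose last vowel is 'u' (tigbazzud → tiakgbazzud, hufembud → huakfembud, razur → raakzur) insert -ak- after the first vowel.
So pestud → peakstud.

peakstud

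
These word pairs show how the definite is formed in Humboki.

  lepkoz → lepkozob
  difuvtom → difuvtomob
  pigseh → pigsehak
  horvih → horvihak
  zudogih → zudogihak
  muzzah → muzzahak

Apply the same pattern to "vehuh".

pigseh and lepkoz both have 2 vowels yet inflect differently (pigsehak, lepkozob), so the number of vowels is not what conditions the rule; the final letter is.
"vehuh" ends in -h. The stems ending in -h (pigseh → pigsehak, muzzah → muzzahak, horvih → horvihak) add -ak.
So vehuh → vehuhak.

vehuhak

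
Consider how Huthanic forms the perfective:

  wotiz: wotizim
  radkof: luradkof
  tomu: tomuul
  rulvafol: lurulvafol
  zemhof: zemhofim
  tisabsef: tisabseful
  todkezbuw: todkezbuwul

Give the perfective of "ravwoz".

luravwoz

radkof and tisabsef both end in -f yet inflect differently (luradkof, tisabseful), so the final letter is not what conditions the rule; the first letter is.
"ravwoz" begins with r-. The stems beginning with r- (radkof → luradkof, rulvafol → lurulvafol) add the prefix lu-.
The other patterns: stems beginning with t- add -ul; stems beginning with w- or z- add -im.
So ravwoz → luravwoz.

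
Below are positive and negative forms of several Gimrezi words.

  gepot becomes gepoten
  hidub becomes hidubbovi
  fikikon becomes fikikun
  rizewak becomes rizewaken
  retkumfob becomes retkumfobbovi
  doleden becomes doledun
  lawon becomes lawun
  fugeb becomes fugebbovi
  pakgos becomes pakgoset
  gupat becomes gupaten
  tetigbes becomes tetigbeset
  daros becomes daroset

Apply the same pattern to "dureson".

retkumfob and daros both have last vowel 'o' yet inflect differently (retkumfobbovi, daroset), so the last vowel is not what conditions the rule; the final letter is.
"dureson" ends in -n. The stems ending in -n (fikikon → fikikun, lawon → lawun, doleden → doledun) change the last vowel to 'u'.
The other patterns: stems ending in -b double the final consonant and add -ovi; stems ending in -s add -et; stems ending in -k or -t add -en.
So dureson → duresun.

duresun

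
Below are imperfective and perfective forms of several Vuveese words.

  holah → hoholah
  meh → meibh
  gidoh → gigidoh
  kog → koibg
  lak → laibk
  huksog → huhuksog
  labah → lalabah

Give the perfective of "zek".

"zek" has 1 vowel. The stems with 1 vowel (lak → laibk, meh → meibh, kog → koibg) insert -ib- after the first vowel.
So zek → zeibk.

zeibk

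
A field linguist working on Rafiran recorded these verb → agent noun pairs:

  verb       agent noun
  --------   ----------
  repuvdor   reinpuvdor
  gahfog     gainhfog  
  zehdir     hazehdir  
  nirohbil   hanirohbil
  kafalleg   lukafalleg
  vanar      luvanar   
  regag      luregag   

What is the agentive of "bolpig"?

habolpig

repuvdor and zehdir both end in -r yet inflect differently (reinpuvdor, hazehdir), so the final letter is not what conditions the rule; the last vowel is.
"bolpig" has last vowel 'i'. The stems whose last vowel is 'i' (zehdir → hazehdir, nirohbil → hanirohbil) add the prefix ha-.
So bolpig → habolpig.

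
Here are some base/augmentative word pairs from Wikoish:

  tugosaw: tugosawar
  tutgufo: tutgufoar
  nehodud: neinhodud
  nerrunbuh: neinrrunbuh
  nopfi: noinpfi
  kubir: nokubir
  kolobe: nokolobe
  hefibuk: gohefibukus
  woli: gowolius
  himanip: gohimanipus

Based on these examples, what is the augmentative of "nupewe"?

nuinpewe

"nupewe" begins with n-. The stems beginning with n- (nehodud → neinhodud, nerrunbuh → neinrrunbuh, nopfi → noinpfi) insert -in- after the first vowel.
The other patterns: stems beginning with t- add -ar; stems beginning with k- add the prefix no-; stems beginning with h- or w- add go- … -us around the stem.
So nupewe → nuinpewe.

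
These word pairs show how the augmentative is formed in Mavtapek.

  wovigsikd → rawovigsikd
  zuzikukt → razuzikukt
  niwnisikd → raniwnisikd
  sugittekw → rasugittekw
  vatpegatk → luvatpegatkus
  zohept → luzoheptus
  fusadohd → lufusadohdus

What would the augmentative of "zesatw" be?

zuzikukt and zohept both end in -t yet inflect differently (razuzikukt, luzoheptus), so the final letter is not what conditions the rule; the second-to-last letter is.
"zesatw" has second-to-last letter 't'. The one such stem in the data (vatpegatk → luvatpegatkus) adds lu- … -us around the stem, so the same rule applies.
The other pattern: stems whose second-to-last letter is 'k' add the prefix ra-.
So zesatw → luzesatwus.

luzesatwus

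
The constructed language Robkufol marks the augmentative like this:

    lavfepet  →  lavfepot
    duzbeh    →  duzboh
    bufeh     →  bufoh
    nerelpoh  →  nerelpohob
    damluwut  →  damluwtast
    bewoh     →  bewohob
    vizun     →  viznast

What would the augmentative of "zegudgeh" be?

lavfepet and damluwut both end in -t yet inflect differently (lavfepot, damluwtast), so the final letter is not what conditions the rule; the last vowel is.
"zegudgeh" has last vowel 'e'. The stems whose last vowel is 'e' (lavfepet → lavfepot, duzbeh → duzboh, bufeh → bufoh) change the last vowel to 'o'.
So zegudgeh → zegudgoh.

zegudgoh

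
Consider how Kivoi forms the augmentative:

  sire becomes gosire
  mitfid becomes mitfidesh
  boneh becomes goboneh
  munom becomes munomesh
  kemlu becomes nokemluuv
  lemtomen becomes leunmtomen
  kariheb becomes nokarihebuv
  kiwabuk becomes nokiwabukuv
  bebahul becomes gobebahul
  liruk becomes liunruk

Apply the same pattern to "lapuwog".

"lapuwog" begins with l-. The stems beginning with l- (lemtomen → leunmtomen, liruk → liunruk) insert -un- after the first vowel.
The other patterns: stems beginning with k- add no- … -uv around the stem; stems beginning with m- add -esh; stems beginning with b- or s- add the prefix go-.
So lapuwog → launpuwog.

launpuwog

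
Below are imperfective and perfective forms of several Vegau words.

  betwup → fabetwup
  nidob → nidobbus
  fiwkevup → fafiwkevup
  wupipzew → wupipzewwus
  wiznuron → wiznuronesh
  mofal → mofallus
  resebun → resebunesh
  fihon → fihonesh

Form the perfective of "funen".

resebun and fiwkevup both have last vowel 'u' yet inflect differently (resebunesh, fafiwkevup), so the last vowel is not what conditions the rule; the final letter is.
"funen" ends in -n. The stems ending in -n (wiznuron → wiznuronesh, resebun → resebunesh, fihon → fihonesh) add -esh.
The other patterns: stems ending in -p add the prefix fa-; stems ending in -b, -l or -w double the final consonant and add -us.
So funen → funenesh.

funenesh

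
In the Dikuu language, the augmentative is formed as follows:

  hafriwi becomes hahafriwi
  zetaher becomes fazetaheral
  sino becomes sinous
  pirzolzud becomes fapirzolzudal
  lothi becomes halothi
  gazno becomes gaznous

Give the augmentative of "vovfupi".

havovfupi

"vovfupi" ends in -i. The stems ending in -i (hafriwi → hahafriwi, lothi → halothi) add the prefix ha-.
So vovfupi → havovfupi.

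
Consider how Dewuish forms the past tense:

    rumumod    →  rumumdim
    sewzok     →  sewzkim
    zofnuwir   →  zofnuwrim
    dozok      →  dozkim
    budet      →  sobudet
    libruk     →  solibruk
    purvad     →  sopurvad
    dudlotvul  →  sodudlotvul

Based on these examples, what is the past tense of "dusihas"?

sodusihas

sewzok and libruk both end in -k yet inflect differently (sewzkim, solibruk), so the final letter is not what conditions the rule; the last vowel is.
"dusihas" has last vowel 'a'. The one such stem in the data (purvad → sopurvad) adds the prefix so-, so the same rule applies.
The other pattern: stems whose last vowel is 'i' or 'o' delete the last vowel and add -im.
So dusihas → sodusihas.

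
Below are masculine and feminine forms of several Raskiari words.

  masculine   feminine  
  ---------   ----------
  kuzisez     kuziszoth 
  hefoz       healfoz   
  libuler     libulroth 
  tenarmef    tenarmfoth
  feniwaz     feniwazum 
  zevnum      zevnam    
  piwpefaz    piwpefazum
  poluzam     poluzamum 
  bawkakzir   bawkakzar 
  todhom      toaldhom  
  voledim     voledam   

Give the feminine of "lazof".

laalzof

poluzam and todhom both end in -m yet inflect differently (poluzamum, toaldhom), so the final letter is not what conditions the rule; the last vowel is.
"lazof" has last vowel 'o'. The stems whose last vowel is 'o' (todhom → toaldhom, hefoz → healfoz) insert -al- after the first vowel.
The other patterns: stems whose last vowel is 'a' add -um; stems whose last vowel is 'i' or 'u' change the last vowel to 'a'; stems whose last vowel is 'e' delete the last vowel and add -oth.
So lazof → laalzof.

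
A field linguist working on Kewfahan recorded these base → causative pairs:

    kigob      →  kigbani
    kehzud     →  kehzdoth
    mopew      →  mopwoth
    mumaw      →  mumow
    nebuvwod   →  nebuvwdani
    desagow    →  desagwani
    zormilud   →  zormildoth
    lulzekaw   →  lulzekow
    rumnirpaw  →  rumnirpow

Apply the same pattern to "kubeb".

desagow and lulzekaw both end in -w yet inflect differently (desagwani, lulzekow), so the final letter is not what conditions the rule; the last vowel is.
"kubeb" has last vowel 'e'. The one such stem in the data (mopew → mopwoth) deletes the last vowel and adds -oth (as do kehzud, zormilud), so the same rule applies.
So kubeb → kubboth.

kubboth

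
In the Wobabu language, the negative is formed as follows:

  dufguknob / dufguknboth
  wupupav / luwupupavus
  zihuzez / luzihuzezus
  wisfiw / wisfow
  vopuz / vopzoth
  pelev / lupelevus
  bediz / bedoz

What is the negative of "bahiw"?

bediz and vopuz both end in -z yet inflect differently (bedoz, vopzoth), so the final letter is not what conditions the rule; the last vowel is.
"bahiw" has last vowel 'i'. The stems whose last vowel is 'i' (wisfiw → wisfow, bediz → bedoz) change the last vowel to 'o'.
The other patterns: stems whose last vowel is 'o' or 'u' delete the last vowel and add -oth; stems whose last vowel is 'a' or 'e' add lu- … -us around the stem.
So bahiw → bahow.

bahow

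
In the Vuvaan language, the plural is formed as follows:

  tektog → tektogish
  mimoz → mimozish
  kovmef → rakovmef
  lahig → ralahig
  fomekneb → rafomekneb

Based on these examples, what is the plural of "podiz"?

lahig and tektog both end in -g yet inflect differently (ralahig, tektogish), so the final letter is not what conditions the rule; the last vowel is.
"podiz" has last vowel 'i'. The one such stem in the data (lahig → ralahig) adds the prefix ra-, so the same rule applies.
The other pattern: stems whose last vowel is 'o' add -ish.
So podiz → rapodiz.

rapodiz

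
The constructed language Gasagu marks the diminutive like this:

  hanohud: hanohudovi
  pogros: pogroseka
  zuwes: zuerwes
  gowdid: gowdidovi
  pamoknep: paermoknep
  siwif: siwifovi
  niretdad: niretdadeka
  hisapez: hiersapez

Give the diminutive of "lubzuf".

lubzufovi

gowdid and niretdad both end in -d yet inflect differently (gowdidovi, niretdadeka), so the final letter is not what conditions the rule; the last vowel is.
"lubzuf" has last vowel 'u'. The one such stem in the data (hanohud → hanohudovi) adds -ovi, so the same rule applies.
The other patterns: stems whose last vowel is 'e' insert -er- after the first vowel; stems whose last vowel is 'a' or 'o' add -eka.
So lubzuf → lubzufovi.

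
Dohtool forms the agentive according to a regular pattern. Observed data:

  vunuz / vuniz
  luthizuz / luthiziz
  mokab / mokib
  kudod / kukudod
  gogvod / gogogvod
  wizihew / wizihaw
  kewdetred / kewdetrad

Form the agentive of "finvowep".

finvowap

kudod and kewdetred both end in -d yet inflect differently (kukudod, kewdetrad), so the final letter is not what conditions the rule; the last vowel is.
"finvowep" has last vowel 'e'. The stems whose last vowel is 'e' (wizihew → wizihaw, kewdetred → kewdetrad) change the last vowel to 'a'.
The other patterns: stems whose last vowel is 'a' or 'u' change the last vowel to 'i'; stems whose last vowel is 'o' repeat the first consonant+vowel as a prefix.
So finvowep → finvowap.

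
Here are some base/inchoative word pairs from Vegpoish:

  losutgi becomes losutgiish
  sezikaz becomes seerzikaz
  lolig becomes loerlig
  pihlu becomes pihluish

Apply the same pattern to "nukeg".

losutgi and lolig both have last vowel 'i' yet inflect differently (losutgiish, loerlig), so the last vowel is not what conditions the rule; whether the stem ends in a vowel or a consonant is.
"nukeg" ends in a consonant. The stems ending in a consonant (lolig → loerlig, sezikaz → seerzikaz) insert -er- after the first vowel.
The other pattern: stems ending in a vowel add -ish.
So nukeg → nuerkeg.

nuerkeg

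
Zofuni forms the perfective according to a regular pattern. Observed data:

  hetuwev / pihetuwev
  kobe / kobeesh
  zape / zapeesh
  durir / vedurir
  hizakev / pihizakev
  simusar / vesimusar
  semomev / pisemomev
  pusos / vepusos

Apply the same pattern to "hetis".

vehetis

zape and hizakev both have last vowel 'e' yet inflect differently (zapeesh, pihizakev), so the last vowel is not what conditions the rule; the final letter is.
"hetis" ends in -s. The one such stem in the data (pusos → vepusos) adds the prefix ve-, so the same rule applies.
The other patterns: stems ending in -e add -esh; stems ending in -v add the prefix pi-.
So hetis → vehetis.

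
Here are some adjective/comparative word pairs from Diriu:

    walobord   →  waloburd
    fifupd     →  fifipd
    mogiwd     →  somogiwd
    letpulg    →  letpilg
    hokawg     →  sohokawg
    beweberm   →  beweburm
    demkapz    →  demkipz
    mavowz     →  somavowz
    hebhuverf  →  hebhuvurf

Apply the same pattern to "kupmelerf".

kupmelurf

mogiwd and walobord both end in -d yet inflect differently (somogiwd, waloburd), so the final letter is not what conditions the rule; the second-to-last letter is.
"kupmelerf" has second-to-last letter 'r'. The stems whose second-to-last letter is 'r' (walobord → waloburd, beweberm → beweburm, hebhuverf → hebhuvurf) change the last vowel to 'u'.
The other patterns: stems whose second-to-last letter is 'w' add the prefix so-; stems whose second-to-last letter is 'l' or 'p' change the last vowel to 'i'.
So kupmelerf → kupmelurf.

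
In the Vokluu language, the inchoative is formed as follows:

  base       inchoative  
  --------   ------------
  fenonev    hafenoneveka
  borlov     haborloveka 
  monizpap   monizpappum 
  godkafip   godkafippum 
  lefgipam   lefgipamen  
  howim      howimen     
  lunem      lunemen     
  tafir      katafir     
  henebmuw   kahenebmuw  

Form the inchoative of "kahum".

kahumen

monizpap and lefgipam both have last vowel 'a' yet inflect differently (monizpappum, lefgipamen), so the last vowel is not what conditions the rule; the final letter is.
"kahum" ends in -m. The stems ending in -m (lefgipam → lefgipamen, howim → howimen, lunem → lunemen) add -en.
The other patterns: stems ending in -v add ha- … -eka around the stem; stems ending in -p double the final consonant and add -um; stems ending in -r or -w add the prefix ka-.
So kahum → kahumen.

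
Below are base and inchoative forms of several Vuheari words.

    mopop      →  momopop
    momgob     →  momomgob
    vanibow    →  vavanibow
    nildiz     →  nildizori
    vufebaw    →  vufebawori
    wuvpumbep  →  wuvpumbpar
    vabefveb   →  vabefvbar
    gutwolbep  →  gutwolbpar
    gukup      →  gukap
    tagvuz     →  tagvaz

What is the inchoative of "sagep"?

sagpar

vanibow and vufebaw both end in -w yet inflect differently (vavanibow, vufebawori), so the final letter is not what conditions the rule; the last vowel is.
"sagep" has last vowel 'e'. The stems whose last vowel is 'e' (wuvpumbep → wuvpumbpar, vabefveb → vabefvbar, gutwolbep → gutwolbpar) delete the last vowel and add -ar.
So sagep → sagpar.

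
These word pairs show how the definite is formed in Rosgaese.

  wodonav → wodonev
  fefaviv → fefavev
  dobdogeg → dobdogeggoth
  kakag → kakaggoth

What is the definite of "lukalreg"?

"lukalreg" ends in -g. The stems ending in -g (dobdogeg → dobdogeggoth, kakag → kakaggoth) double the final consonant and add -oth.
The other pattern: stems ending in -v change the last vowel to 'e'.
So lukalreg → lukalreggoth.

lukalreggoth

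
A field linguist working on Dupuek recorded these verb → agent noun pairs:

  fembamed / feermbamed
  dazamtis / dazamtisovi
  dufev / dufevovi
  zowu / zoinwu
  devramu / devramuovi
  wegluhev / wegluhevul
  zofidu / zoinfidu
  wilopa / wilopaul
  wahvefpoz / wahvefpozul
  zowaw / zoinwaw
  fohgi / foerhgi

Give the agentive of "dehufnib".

devramu and zofidu both end in -u yet inflect differently (devramuovi, zoinfidu), so the final letter is not what conditions the rule; the first letter is.
"dehufnib" begins with d-. The stems beginning with d- (dufev → dufevovi, devramu → devramuovi, dazamtis → dazamtisovi) add -ovi.
The other patterns: stems beginning with z- insert -in- after the first vowel; stems beginning with f- insert -er- after the first vowel; stems beginning with w- add -ul.
So dehufnib → dehufnibovi.

dehufnibovi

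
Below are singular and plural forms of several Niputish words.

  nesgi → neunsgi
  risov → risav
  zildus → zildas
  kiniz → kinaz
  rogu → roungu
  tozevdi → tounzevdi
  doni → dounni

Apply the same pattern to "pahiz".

rogu and zildus both have last vowel 'u' yet inflect differently (roungu, zildas), so the last vowel is not what conditions the rule; whether the stem ends in a vowel or a consonant is.
"pahiz" ends in a consonant. The stems ending in a consonant (zildus → zildas, kiniz → kinaz, risov → risav) change the last vowel to 'a'.
So pahiz → pahaz.

pahaz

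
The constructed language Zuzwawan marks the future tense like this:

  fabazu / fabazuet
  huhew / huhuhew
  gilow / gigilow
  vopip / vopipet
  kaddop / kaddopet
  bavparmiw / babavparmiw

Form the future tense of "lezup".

bavparmiw and vopip both have last vowel 'i' yet inflect differently (babavparmiw, vopipet), so the last vowel is not what conditions the rule; the final letter is.
"lezup" ends in -p. The stems ending in -p (vopip → vopipet, kaddop → kaddopet) add -et.
The other pattern: stems ending in -w repeat the first consonant+vowel as a prefix.
So lezup → lezupet.

lezupet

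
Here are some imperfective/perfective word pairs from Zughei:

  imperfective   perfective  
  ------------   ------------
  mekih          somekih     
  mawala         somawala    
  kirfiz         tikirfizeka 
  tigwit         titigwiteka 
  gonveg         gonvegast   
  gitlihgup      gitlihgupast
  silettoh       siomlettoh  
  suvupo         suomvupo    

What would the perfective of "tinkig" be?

silettoh and mekih both end in -h yet inflect differently (siomlettoh, somekih), so the final letter is not what conditions the rule; the first letter is.
"tinkig" begins with t-. The one such stem in the data (tigwit → titigwiteka) adds ti- … -eka around the stem, so the same rule applies.
So tinkig → titinkigeka.

titinkigeka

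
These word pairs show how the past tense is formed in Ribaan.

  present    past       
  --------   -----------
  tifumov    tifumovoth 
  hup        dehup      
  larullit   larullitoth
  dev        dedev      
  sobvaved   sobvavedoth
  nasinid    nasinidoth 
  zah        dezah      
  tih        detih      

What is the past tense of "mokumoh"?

tifumov and dev both end in -v yet inflect differently (tifumovoth, dedev), so the final letter is not what conditions the rule; the number of vowels is.
"mokumoh" has 3 vowels. The stems with 3 vowels (tifumov → tifumovoth, sobvaved → sobvavedoth, nasinid → nasinidoth) add -oth.
The other pattern: stems with 1 vowel add the prefix de-.
So mokumoh → mokumohoth.

mokumohoth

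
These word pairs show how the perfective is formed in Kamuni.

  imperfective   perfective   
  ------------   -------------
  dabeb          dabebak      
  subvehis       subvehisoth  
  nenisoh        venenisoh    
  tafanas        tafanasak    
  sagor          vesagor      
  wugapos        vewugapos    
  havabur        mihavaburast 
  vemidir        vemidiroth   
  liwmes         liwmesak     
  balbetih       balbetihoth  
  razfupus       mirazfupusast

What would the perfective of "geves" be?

wugapos and razfupus both end in -s yet inflect differently (vewugapos, mirazfupusast), so the final letter is not what conditions the rule; the last vowel is.
"geves" has last vowel 'e'. The stems whose last vowel is 'e' (liwmes → liwmesak, dabeb → dabebak) add -ak.
So geves → gevesak.

gevesak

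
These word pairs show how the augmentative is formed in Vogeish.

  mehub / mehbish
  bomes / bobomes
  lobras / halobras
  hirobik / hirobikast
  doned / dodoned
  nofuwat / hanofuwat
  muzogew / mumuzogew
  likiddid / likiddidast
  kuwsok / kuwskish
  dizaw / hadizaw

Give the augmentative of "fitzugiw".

"fitzugiw" has last vowel 'i'. The stems whose last vowel is 'i' (hirobik → hirobikast, likiddid → likiddidast) add -ast.
The other patterns: stems whose last vowel is 'a' add the prefix ha-; stems whose last vowel is 'o' or 'u' delete the last vowel and add -ish; stems whose last vowel is 'e' repeat the first consonant+vowel as a prefix.
So fitzugiw → fitzugiwast.

fitzugiwast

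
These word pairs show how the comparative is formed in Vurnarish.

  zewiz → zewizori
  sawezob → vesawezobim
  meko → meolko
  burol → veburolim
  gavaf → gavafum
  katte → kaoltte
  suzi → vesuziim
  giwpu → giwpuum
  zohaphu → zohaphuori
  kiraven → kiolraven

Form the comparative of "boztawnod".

veboztawnodim

giwpu and zohaphu both end in -u yet inflect differently (giwpuum, zohaphuori), so the final letter is not what conditions the rule; the first letter is.
"boztawnod" begins with b-. The one such stem in the data (burol → veburolim) adds ve- … -im around the stem, so the same rule applies.
The other patterns: stems beginning with g- add -um; stems beginning with k- or m- insert -ol- after the first vowel; stems beginning with z- add -ori.
So boztawnod → veboztawnodim.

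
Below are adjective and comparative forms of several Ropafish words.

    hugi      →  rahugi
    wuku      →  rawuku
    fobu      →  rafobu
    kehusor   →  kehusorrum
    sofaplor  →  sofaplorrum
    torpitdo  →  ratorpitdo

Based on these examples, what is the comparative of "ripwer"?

ripwerrum

kehusor and torpitdo both have last vowel 'o' yet inflect differently (kehusorrum, ratorpitdo), so the last vowel is not what conditions the rule; whether the stem ends in a vowel or a consonant is.
"ripwer" ends in a consonant. The stems ending in a consonant (kehusor → kehusorrum, sofaplor → sofaplorrum) double the final consonant and add -um.
The other pattern: stems ending in a vowel add the prefix ra-.
So ripwer → ripwerrum.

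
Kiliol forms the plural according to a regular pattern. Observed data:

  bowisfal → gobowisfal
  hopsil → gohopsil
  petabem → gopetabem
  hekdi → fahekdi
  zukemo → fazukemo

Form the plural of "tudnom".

gotudnom

"tudnom" ends in a consonant. The stems ending in a consonant (bowisfal → gobowisfal, hopsil → gohopsil, petabem → gopetabem) add the prefix go-.
The other pattern: stems ending in a vowel add the prefix fa-.
So tudnom → gotudnom.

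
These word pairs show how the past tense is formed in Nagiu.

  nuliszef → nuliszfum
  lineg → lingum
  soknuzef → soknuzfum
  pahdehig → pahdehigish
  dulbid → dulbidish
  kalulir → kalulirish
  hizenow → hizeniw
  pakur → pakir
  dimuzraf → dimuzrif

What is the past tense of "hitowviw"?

hitowviwish

lineg and pahdehig both end in -g yet inflect differently (lingum, pahdehigish), so the final letter is not what conditions the rule; the last vowel is.
"hitowviw" has last vowel 'i'. The stems whose last vowel is 'i' (pahdehig → pahdehigish, dulbid → dulbidish, kalulir → kalulirish) add -ish.
The other patterns: stems whose last vowel is 'e' delete the last vowel and add -um; stems whose last vowel is 'a', 'o' or 'u' change the last vowel to 'i'.
So hitowviw → hitowviwish.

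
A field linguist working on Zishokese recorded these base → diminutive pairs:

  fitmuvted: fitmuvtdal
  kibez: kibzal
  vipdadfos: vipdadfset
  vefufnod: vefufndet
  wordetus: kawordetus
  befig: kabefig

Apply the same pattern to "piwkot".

fitmuvted and vefufnod both end in -d yet inflect differently (fitmuvtdal, vefufndet), so the final letter is not what conditions the rule; the last vowel is.
"piwkot" has last vowel 'o'. The stems whose last vowel is 'o' (vipdadfos → vipdadfset, vefufnod → vefufndet) delete the last vowel and add -et.
The other patterns: stems whose last vowel is 'e' delete the last vowel and add -al; stems whose last vowel is 'i' or 'u' add the prefix ka-.
So piwkot → piwktet.

piwktet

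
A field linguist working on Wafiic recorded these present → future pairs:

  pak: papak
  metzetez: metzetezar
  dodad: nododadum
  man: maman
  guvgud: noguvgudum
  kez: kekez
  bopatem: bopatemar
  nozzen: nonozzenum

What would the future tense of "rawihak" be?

man and nozzen both end in -n yet inflect differently (maman, nonozzenum), so the final letter is not what conditions the rule; the number of vowels is.
"rawihak" has 3 vowels. The stems with 3 vowels (bopatem → bopatemar, metzetez → metzetezar) add -ar.
The other patterns: stems with 1 vowel repeat the first consonant+vowel as a prefix; stems with 2 vowels add no- … -um around the stem.
So rawihak → rawihakar.

rawihakar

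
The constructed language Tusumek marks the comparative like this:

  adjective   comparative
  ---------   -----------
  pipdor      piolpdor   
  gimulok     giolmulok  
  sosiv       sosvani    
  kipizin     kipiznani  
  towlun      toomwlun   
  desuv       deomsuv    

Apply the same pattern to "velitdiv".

"velitdiv" has last vowel 'i'. The stems whose last vowel is 'i' (sosiv → sosvani, kipizin → kipiznani) delete the last vowel and add -ani.
The other patterns: stems whose last vowel is 'o' insert -ol- after the first vowel; stems whose last vowel is 'u' insert -om- after the first vowel.
So velitdiv → velitdvani.

velitdvani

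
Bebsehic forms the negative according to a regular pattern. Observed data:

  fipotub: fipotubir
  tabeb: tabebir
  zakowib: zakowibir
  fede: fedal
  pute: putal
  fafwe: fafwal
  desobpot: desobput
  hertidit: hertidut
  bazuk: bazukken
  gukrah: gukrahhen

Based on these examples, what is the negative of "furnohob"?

furnohobir

tabeb and fede both have last vowel 'e' yet inflect differently (tabebir, fedal), so the last vowel is not what conditions the rule; the final letter is.
"furnohob" ends in -b. The stems ending in -b (fipotub → fipotubir, tabeb → tabebir, zakowib → zakowibir) add -ir.
So furnohob → furnohobir.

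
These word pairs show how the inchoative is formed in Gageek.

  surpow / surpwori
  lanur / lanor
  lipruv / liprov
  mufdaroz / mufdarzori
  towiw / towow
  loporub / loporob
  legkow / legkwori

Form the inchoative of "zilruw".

surpow and towiw both end in -w yet inflect differently (surpwori, towow), so the final letter is not what conditions the rule; the last vowel is.
"zilruw" has last vowel 'u'. The stems whose last vowel is 'u' (lanur → lanor, lipruv → liprov, loporub → loporob) change the last vowel to 'o'.
The other pattern: stems whose last vowel is 'o' delete the last vowel and add -ori.
So zilruw → zilrow.

zilrow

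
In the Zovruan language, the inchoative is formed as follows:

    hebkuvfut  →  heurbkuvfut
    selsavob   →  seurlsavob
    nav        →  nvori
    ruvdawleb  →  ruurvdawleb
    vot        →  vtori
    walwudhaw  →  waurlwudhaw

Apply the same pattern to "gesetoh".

geursetoh

hebkuvfut and vot both end in -t yet inflect differently (heurbkuvfut, vtori), so the final letter is not what conditions the rule; the number of vowels is.
"gesetoh" has 3 vowels. The stems with 3 vowels (ruvdawleb → ruurvdawleb, selsavob → seurlsavob, hebkuvfut → heurbkuvfut) insert -ur- after the first vowel.
The other pattern: stems with 1 vowel delete the last vowel and add -ori.
So gesetoh → geursetoh.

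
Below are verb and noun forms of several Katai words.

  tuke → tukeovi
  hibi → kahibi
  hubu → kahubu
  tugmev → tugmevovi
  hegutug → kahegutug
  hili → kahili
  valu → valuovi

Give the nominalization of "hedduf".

kahedduf

"hedduf" begins with h-. The stems beginning with h- (hegutug → kahegutug, hili → kahili, hubu → kahubu) add the prefix ka-.
The other pattern: stems beginning with t- or v- add -ovi.
So hedduf → kahedduf.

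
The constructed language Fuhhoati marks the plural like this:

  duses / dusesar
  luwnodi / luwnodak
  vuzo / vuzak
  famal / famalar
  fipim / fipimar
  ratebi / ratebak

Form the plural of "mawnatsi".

mawnatsak

"mawnatsi" ends in a vowel. The stems ending in a vowel (luwnodi → luwnodak, vuzo → vuzak, ratebi → ratebak) drop the final letter and add -ak.
The other pattern: stems ending in a consonant add -ar.
So mawnatsi → mawnatsak.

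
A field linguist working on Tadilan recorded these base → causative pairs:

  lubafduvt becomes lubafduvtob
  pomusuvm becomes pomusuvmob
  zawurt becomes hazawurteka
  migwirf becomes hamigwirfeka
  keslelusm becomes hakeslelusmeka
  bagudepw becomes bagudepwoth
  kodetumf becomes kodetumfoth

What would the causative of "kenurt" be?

hakenurteka

lubafduvt and zawurt both end in -t yet inflect differently (lubafduvtob, hazawurteka), so the final letter is not what conditions the rule; the second-to-last letter is.
"kenurt" has second-to-last letter 'r'. The stems whose second-to-last letter is 'r' (zawurt → hazawurteka, migwirf → hamigwirfeka) add ha- … -eka around the stem.
So kenurt → hakenurteka.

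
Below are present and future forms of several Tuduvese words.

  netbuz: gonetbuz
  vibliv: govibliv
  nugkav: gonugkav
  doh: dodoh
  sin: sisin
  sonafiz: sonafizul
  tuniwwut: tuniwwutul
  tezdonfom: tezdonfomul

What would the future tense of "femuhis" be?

netbuz and sonafiz both end in -z yet inflect differently (gonetbuz, sonafizul), so the final letter is not what conditions the rule; the number of vowels is.
"femuhis" has 3 vowels. The stems with 3 vowels (tuniwwut → tuniwwutul, sonafiz → sonafizul, tezdonfom → tezdonfomul) add -ul.
The other patterns: stems with 1 vowel repeat the first consonant+vowel as a prefix; stems with 2 vowels add the prefix go-.
So femuhis → femuhisul.

femuhisul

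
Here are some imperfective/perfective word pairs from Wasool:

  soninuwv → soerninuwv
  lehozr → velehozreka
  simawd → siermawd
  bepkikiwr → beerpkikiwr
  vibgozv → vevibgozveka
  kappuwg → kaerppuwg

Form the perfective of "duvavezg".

veduvavezgeka

"duvavezg" has second-to-last letter 'z'. The stems whose second-to-last letter is 'z' (lehozr → velehozreka, vibgozv → vevibgozveka) add ve- … -eka around the stem.
The other pattern: stems whose second-to-last letter is 'w' insert -er- after the first vowel.
So duvavezg → veduvavezgeka.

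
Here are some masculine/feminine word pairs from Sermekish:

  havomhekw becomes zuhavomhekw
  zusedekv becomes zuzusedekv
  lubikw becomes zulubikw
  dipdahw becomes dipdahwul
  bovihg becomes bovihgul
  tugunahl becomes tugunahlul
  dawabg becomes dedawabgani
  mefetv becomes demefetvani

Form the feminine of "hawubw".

havomhekw and dipdahw both end in -w yet inflect differently (zuhavomhekw, dipdahwul), so the final letter is not what conditions the rule; the second-to-last letter is.
"hawubw" has second-to-last letter 'b'. The one such stem in the data (dawabg → dedawabgani) adds de- … -ani around the stem, so the same rule applies.
So hawubw → dehawubwani.

dehawubwani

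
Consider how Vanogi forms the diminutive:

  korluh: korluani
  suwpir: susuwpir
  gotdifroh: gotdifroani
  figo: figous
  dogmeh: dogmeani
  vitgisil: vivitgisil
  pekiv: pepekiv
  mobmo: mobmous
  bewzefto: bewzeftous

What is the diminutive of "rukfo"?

rukfous

bewzefto and gotdifroh both have last vowel 'o' yet inflect differently (bewzeftous, gotdifroani), so the last vowel is not what conditions the rule; the final letter is.
"rukfo" ends in -o. The stems ending in -o (bewzefto → bewzeftous, mobmo → mobmous, figo → figous) add -us.
So rukfo → rukfous.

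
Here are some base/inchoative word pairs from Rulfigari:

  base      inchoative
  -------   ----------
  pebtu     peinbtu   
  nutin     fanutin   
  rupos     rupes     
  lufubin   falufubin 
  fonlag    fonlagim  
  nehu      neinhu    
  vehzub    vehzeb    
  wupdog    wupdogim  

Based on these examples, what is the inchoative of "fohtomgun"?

"fohtomgun" ends in -n. The stems ending in -n (lufubin → falufubin, nutin → fanutin) add the prefix fa-.
So fohtomgun → fafohtomgun.

fafohtomgun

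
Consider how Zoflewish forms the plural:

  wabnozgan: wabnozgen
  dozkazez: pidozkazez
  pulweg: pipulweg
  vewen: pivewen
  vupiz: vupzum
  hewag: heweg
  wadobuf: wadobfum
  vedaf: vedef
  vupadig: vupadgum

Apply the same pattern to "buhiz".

buhzum

"buhiz" has last vowel 'i'. The stems whose last vowel is 'i' (vupiz → vupzum, vupadig → vupadgum) delete the last vowel and add -um.
The other patterns: stems whose last vowel is 'e' add the prefix pi-; stems whose last vowel is 'a' change the last vowel to 'e'.
So buhiz → buhzum.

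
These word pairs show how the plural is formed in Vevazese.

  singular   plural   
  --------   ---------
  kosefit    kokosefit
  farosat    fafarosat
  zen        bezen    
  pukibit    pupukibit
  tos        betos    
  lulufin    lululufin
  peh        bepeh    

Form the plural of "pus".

bepus

zen and lulufin both end in -n yet inflect differently (bezen, lululufin), so the final letter is not what conditions the rule; the number of vowels is.
"pus" has 1 vowel. The stems with 1 vowel (zen → bezen, tos → betos, peh → bepeh) add the prefix be-.
The other pattern: stems with 3 vowels repeat the first consonant+vowel as a prefix.
So pus → bepus.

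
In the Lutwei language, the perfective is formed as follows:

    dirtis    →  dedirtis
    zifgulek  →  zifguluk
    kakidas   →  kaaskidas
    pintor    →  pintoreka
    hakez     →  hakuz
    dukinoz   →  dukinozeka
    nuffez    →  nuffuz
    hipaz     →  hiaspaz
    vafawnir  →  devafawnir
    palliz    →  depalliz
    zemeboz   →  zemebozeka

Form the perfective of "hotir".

dehotir

pintor and vafawnir both end in -r yet inflect differently (pintoreka, devafawnir), so the final letter is not what conditions the rule; the last vowel is.
"hotir" has last vowel 'i'. The stems whose last vowel is 'i' (vafawnir → devafawnir, palliz → depalliz, dirtis → dedirtis) add the prefix de-.
So hotir → dehotir.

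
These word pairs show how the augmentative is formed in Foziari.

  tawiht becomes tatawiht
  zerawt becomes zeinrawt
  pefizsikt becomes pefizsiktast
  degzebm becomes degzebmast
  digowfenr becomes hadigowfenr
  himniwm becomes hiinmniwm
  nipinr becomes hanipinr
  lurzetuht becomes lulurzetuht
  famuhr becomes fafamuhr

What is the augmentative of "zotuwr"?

digowfenr and famuhr both end in -r yet inflect differently (hadigowfenr, fafamuhr), so the final letter is not what conditions the rule; the second-to-last letter is.
"zotuwr" has second-to-last letter 'w'. The stems whose second-to-last letter is 'w' (himniwm → hiinmniwm, zerawt → zeinrawt) insert -in- after the first vowel.
The other patterns: stems whose second-to-last letter is 'n' add the prefix ha-; stems whose second-to-last letter is 'h' repeat the first consonant+vowel as a prefix; stems whose second-to-last letter is 'b' or 'k' add -ast.
So zotuwr → zointuwr.

zointuwr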